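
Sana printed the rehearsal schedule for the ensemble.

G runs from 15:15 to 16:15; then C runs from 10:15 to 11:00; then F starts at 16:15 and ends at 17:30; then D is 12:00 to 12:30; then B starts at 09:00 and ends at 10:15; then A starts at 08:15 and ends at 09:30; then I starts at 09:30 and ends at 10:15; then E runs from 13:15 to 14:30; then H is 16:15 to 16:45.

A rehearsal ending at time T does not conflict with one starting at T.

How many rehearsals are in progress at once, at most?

Sort all start/end points and keep a running count:
08:15 start A → 1
09:00 start B → 2
09:30 end A → 1
09:30 start I → 2
10:15 end B → 1
10:15 end I → 0
10:15 start C → 1
11:00 end C → 0
12:00 start D → 1
12:30 end D → 0
13:15 start E → 1
14:30 end E → 0
15:15 start G → 1
16:15 end G → 0
16:15 start F → 1
16:15 start H → 2
16:45 end H → 1
17:30 end F → 0
Peak is 2, at 09:00 (A, B).

2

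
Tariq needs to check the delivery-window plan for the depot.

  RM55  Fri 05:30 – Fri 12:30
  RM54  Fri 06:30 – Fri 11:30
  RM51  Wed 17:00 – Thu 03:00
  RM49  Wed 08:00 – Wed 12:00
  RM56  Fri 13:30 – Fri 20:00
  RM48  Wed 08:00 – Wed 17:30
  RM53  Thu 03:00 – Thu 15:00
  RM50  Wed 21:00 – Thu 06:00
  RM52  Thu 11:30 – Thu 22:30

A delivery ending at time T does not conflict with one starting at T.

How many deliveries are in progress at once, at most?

2

Walk through starts and ends in time order (an end at T is processed before a start at T):
Wed 08:00 start RM48 → 1
Wed 08:00 start RM49 → 2
Wed 12:00 end RM49 → 1
Wed 17:00 start RM51 → 2
Wed 17:30 end RM48 → 1
Wed 21:00 start RM50 → 2
Thu 03:00 end RM51 → 1
Thu 03:00 start RM53 → 2
Thu 06:00 end RM50 → 1
Thu 11:30 start RM52 → 2
Thu 15:00 end RM53 → 1
Thu 22:30 end RM52 → 0
Fri 05:30 start RM55 → 1
Fri 06:30 start RM54 → 2
Fri 11:30 end RM54 → 1
Fri 12:30 end RM55 → 0
Fri 13:30 start RM56 → 1
Fri 20:00 end RM56 → 0
Peak is 2, at Wed 08:00 (RM48, RM49).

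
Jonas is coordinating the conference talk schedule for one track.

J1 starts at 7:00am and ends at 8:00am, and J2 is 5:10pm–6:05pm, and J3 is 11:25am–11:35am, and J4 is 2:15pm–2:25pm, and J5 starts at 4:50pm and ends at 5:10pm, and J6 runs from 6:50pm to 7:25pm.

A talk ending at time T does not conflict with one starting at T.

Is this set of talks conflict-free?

Yes

Sorted by start: J1, J3, J4, J5, J2, J6.
J3 starts after J1 ends, so nothing later overlaps J1 either.
J4 starts after J3 ends, so nothing later overlaps J3 either.
J5 starts after J4 ends, so nothing later overlaps J4 either.
J2 starts exactly when J5 ends (back-to-back, no overlap), so nothing later overlaps J5 either.
J6 starts after J2 ends.
Every pair is clear; the schedule has no overlaps.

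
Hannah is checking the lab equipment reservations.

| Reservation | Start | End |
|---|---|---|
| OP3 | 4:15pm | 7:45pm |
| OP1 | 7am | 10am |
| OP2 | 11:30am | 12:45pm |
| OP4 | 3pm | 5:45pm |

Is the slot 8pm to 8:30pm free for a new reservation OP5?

OP1: ends 10am at or before OP5 starts 8pm → clear.
OP2: ends 12:45pm at or before OP5 starts 8pm → clear.
OP4: ends 5:45pm at or before OP5 starts 8pm → clear.
OP3: ends 7:45pm at or before OP5 starts 8pm → clear.

Yes — the slot is free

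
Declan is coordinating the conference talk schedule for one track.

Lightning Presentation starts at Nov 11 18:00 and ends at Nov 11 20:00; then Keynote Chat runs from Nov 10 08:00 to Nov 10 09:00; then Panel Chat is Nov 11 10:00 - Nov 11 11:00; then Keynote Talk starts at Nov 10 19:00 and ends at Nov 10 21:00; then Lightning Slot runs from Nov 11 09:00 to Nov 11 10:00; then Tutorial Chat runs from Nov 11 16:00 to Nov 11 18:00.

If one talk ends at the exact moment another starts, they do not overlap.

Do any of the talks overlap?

No

Two intervals overlap when each starts before the other ends.
Sorted by start: Keynote Chat, Keynote Talk, Lightning Slot, Panel Chat, Tutorial Chat, Lightning Presentation.
Keynote Talk starts after Keynote Chat ends, so Keynote Chat has no further overlaps.
Lightning Slot starts after Keynote Talk ends, so Keynote Talk has no further overlaps.
Panel Chat starts exactly when Lightning Slot ends (back-to-back, no overlap), so Lightning Slot has no further overlaps.
Tutorial Chat starts after Panel Chat ends, so Panel Chat has no further overlaps.
Lightning Presentation starts exactly when Tutorial Chat ends (back-to-back, no overlap).
Every pair is clear; the schedule has no overlaps.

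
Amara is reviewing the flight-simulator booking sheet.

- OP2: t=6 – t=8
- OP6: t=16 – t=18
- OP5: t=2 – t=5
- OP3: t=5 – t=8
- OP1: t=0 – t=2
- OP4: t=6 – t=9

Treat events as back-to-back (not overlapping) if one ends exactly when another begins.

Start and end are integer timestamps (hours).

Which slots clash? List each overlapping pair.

Check each pair: they overlap iff neither finishes before the other starts.
Sorted by start: OP1, OP5, OP3, OP2, OP4, OP6.
OP5 starts exactly when OP1 ends (back-to-back, no overlap), so OP1 has no further overlaps.
OP3 starts exactly when OP5 ends (back-to-back, no overlap), so OP5 has no further overlaps.
OP2 starts before OP3 ends → OP3 and OP2 overlap.
OP4 starts before OP3 ends → OP3 and OP4 overlap.
OP6 starts after OP3 ends.
OP4 starts before OP2 ends → OP2 and OP4 overlap.
OP6 starts after OP2 ends.
OP6 starts after OP4 ends.

OP2 & OP3, OP2 & OP4, OP3 & OP4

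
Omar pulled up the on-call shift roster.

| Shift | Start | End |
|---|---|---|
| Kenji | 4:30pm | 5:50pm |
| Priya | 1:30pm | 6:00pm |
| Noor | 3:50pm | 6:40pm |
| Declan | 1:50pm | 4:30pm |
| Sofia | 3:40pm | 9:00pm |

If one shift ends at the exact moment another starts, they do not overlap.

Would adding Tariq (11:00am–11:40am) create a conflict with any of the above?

No — it doesn't clash with anything

Priya: starts 1:30pm at or after Tariq ends 11:40am → clear.
Declan: starts 1:50pm at or after Tariq ends 11:40am → clear.
Sofia: starts 3:40pm at or after Tariq ends 11:40am → clear.
Noor: starts 3:50pm at or after Tariq ends 11:40am → clear.
Kenji: starts 4:30pm at or after Tariq ends 11:40am → clear.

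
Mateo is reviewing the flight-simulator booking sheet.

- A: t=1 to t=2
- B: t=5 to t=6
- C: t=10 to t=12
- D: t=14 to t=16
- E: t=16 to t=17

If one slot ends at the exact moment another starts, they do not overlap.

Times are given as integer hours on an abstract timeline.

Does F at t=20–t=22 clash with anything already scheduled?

No — it doesn't clash with anything

A: ends t=2 at or before F starts t=20 → clear.
B: ends t=6 at or before F starts t=20 → clear.
C: ends t=12 at or before F starts t=20 → clear.
D: ends t=16 at or before F starts t=20 → clear.
E: ends t=17 at or before F starts t=20 → clear.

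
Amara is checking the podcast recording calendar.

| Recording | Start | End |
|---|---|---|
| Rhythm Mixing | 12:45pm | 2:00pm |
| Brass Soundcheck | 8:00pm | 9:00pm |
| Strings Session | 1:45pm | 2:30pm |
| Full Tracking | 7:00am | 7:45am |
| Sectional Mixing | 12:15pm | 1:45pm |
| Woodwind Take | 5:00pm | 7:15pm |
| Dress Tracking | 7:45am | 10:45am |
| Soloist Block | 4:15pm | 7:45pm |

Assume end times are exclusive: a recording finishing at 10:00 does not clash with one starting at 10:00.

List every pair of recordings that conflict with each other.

Rhythm Mixing & Sectional Mixing, Rhythm Mixing & Strings Session, Soloist Block & Woodwind Take

Two intervals overlap when each starts before the other ends.
Sorted by start: Full Tracking, Dress Tracking, Sectional Mixing, Rhythm Mixing, Strings Session, Soloist Block, Woodwind Take, Brass Soundcheck.
Dress Tracking starts exactly when Full Tracking ends (back-to-back, no overlap) — done with Full Tracking.
Sectional Mixing starts after Dress Tracking ends — done with Dress Tracking.
Rhythm Mixing starts before Sectional Mixing ends → Sectional Mixing and Rhythm Mixing overlap.
Strings Session starts exactly when Sectional Mixing ends (back-to-back, no overlap) — done with Sectional Mixing.
Strings Session starts before Rhythm Mixing ends → Rhythm Mixing and Strings Session overlap.
Soloist Block starts after Rhythm Mixing ends — done with Rhythm Mixing.
Soloist Block starts after Strings Session ends — done with Strings Session.
Woodwind Take starts before Soloist Block ends → Soloist Block and Woodwind Take overlap.
Brass Soundcheck starts after Soloist Block ends.
Brass Soundcheck starts after Woodwind Take ends.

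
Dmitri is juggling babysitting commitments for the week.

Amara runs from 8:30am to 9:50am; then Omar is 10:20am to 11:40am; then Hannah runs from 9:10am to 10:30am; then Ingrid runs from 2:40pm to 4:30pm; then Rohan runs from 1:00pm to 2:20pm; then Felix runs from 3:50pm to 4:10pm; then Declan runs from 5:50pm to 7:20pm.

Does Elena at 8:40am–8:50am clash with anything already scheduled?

Yes — it overlaps Amara

Amara: starts 8:30am before Elena ends 8:50am, and ends 9:50am after Elena starts 8:40am → overlap.
Hannah: starts 9:10am at or after Elena ends 8:50am → clear.
Omar: starts 10:20am at or after Elena ends 8:50am → clear.
Rohan: starts 1:00pm at or after Elena ends 8:50am → clear.
Ingrid: starts 2:40pm at or after Elena ends 8:50am → clear.
Felix: starts 3:50pm at or after Elena ends 8:50am → clear.
Declan: starts 5:50pm at or after Elena ends 8:50am → clear.
Elena overlaps Amara.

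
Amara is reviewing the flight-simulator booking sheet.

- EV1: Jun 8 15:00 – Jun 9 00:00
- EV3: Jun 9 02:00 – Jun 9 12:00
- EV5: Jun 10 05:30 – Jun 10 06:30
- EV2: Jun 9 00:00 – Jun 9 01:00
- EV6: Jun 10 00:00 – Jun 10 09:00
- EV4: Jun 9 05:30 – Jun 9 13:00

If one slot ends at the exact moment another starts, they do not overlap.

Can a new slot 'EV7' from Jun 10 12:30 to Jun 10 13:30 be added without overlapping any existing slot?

Yes — the slot is free

EV1: ends Jun 9 00:00 at or before EV7 starts Jun 10 12:30 → clear.
EV2: ends Jun 9 01:00 at or before EV7 starts Jun 10 12:30 → clear.
EV3: ends Jun 9 12:00 at or before EV7 starts Jun 10 12:30 → clear.
EV4: ends Jun 9 13:00 at or before EV7 starts Jun 10 12:30 → clear.
EV6: ends Jun 10 09:00 at or before EV7 starts Jun 10 12:30 → clear.
EV5: ends Jun 10 06:30 at or before EV7 starts Jun 10 12:30 → clear.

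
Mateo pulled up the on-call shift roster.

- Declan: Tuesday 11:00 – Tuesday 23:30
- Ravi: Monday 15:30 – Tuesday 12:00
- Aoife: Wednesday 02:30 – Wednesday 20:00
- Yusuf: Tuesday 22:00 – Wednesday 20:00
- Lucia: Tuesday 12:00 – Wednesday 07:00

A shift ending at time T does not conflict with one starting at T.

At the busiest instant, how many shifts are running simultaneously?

Sweep the timeline, counting +1 at each start and −1 at each end (ends before starts at a tie):
Monday 15:30 start Ravi → 1
Tuesday 11:00 start Declan → 2
Tuesday 12:00 end Ravi → 1
Tuesday 12:00 start Lucia → 2
Tuesday 22:00 start Yusuf → 3
Tuesday 23:30 end Declan → 2
Wednesday 02:30 start Aoife → 3
Wednesday 07:00 end Lucia → 2
Wednesday 20:00 end Aoife → 1
Wednesday 20:00 end Yusuf → 0
Peak is 3, at Tuesday 22:00 (Declan, Lucia, Yusuf).

3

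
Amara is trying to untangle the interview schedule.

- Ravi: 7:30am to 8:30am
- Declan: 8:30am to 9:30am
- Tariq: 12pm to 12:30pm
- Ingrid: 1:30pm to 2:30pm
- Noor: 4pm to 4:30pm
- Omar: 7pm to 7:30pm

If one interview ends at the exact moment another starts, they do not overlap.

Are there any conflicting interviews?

Sorted by start: Ravi, Declan, Tariq, Ingrid, Noor, Omar.
Declan starts exactly when Ravi ends (back-to-back, no overlap), so nothing later overlaps Ravi either.
Tariq starts after Declan ends, so nothing later overlaps Declan either.
Ingrid starts after Tariq ends, so nothing later overlaps Tariq either.
Noor starts after Ingrid ends, so nothing later overlaps Ingrid either.
Omar starts after Noor ends.
Every pair is clear; the schedule has no overlaps.

No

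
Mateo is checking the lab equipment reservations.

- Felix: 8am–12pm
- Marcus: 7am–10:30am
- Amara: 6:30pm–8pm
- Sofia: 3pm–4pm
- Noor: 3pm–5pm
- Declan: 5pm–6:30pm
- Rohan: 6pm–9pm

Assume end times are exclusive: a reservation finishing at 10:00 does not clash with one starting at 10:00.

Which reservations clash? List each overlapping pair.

Two intervals overlap when each starts before the other ends.
Sorted by start: Marcus, Felix, Sofia, Noor, Declan, Rohan, Amara.
Felix starts before Marcus ends → Marcus and Felix overlap.
Sofia starts after Marcus ends, so nothing later overlaps Marcus either.
Sofia starts after Felix ends, so nothing later overlaps Felix either.
Noor starts before Sofia ends → Sofia and Noor overlap.
Declan starts after Sofia ends, so nothing later overlaps Sofia either.
Declan starts exactly when Noor ends (back-to-back, no overlap), so nothing later overlaps Noor either.
Rohan starts before Declan ends → Declan and Rohan overlap.
Amara starts exactly when Declan ends (back-to-back, no overlap).
Amara starts before Rohan ends → Rohan and Amara overlap.

Amara & Rohan, Declan & Rohan, Felix & Marcus, Noor & Sofia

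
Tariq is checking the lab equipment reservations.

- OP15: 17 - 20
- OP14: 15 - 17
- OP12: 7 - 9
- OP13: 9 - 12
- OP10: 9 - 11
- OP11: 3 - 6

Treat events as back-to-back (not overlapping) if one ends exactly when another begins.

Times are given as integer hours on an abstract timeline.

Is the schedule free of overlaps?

No

Check each pair: they overlap iff neither finishes before the other starts.
Sorted by start: OP11, OP12, OP10, OP13, OP14, OP15.
OP12 starts after OP11 ends; OP11 is clear from here.
OP10 starts exactly when OP12 ends (back-to-back, no overlap); OP12 is clear from here.
OP13 starts before OP10 ends → OP10 and OP13 overlap.
That's a conflict, so the schedule is not conflict-free.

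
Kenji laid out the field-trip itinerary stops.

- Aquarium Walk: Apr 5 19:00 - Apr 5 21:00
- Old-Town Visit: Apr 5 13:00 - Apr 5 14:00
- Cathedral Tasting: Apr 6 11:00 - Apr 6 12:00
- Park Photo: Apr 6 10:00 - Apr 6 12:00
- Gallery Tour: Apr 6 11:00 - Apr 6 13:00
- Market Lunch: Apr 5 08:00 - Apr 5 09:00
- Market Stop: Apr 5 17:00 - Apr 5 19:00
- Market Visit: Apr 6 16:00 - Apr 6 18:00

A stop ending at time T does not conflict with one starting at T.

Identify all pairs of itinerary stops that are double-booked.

Two intervals overlap when each starts before the other ends.
Sorted by start: Market Lunch, Old-Town Visit, Market Stop, Aquarium Walk, Park Photo, Gallery Tour, Cathedral Tasting, Market Visit.
Old-Town Visit starts after Market Lunch ends, so nothing later overlaps Market Lunch either.
Market Stop starts after Old-Town Visit ends, so nothing later overlaps Old-Town Visit either.
Aquarium Walk starts exactly when Market Stop ends (back-to-back, no overlap), so nothing later overlaps Market Stop either.
Park Photo starts after Aquarium Walk ends, so nothing later overlaps Aquarium Walk either.
Gallery Tour starts before Park Photo ends → Park Photo and Gallery Tour overlap.
Cathedral Tasting starts before Park Photo ends → Park Photo and Cathedral Tasting overlap.
Market Visit starts after Park Photo ends.
Cathedral Tasting starts before Gallery Tour ends → Gallery Tour and Cathedral Tasting overlap.
Market Visit starts after Gallery Tour ends.
Market Visit starts after Cathedral Tasting ends.

Cathedral Tasting & Gallery Tour, Cathedral Tasting & Park Photo, Gallery Tour & Park Photo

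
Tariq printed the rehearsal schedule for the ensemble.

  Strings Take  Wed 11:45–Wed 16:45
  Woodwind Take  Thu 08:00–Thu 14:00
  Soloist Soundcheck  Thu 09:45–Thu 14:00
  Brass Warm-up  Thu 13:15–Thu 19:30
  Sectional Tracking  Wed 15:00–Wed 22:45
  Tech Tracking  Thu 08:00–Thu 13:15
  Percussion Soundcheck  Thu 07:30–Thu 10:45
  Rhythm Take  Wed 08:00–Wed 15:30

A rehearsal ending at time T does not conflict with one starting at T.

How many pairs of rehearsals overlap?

11

Sorted by start: Rhythm Take, Strings Take, Sectional Tracking, Percussion Soundcheck, Tech Tracking, Woodwind Take, Soloist Soundcheck, Brass Warm-up.
Strings Take starts before Rhythm Take ends → Rhythm Take and Strings Take overlap.
Sectional Tracking starts before Rhythm Take ends → Rhythm Take and Sectional Tracking overlap.
Percussion Soundcheck starts after Rhythm Take ends, so nothing later overlaps Rhythm Take either.
Sectional Tracking starts before Strings Take ends → Strings Take and Sectional Tracking overlap.
Percussion Soundcheck starts after Strings Take ends, so nothing later overlaps Strings Take either.
Percussion Soundcheck starts after Sectional Tracking ends, so nothing later overlaps Sectional Tracking either.
Tech Tracking starts before Percussion Soundcheck ends → Percussion Soundcheck and Tech Tracking overlap.
Woodwind Take starts before Percussion Soundcheck ends → Percussion Soundcheck and Woodwind Take overlap.
Soloist Soundcheck starts before Percussion Soundcheck ends → Percussion Soundcheck and Soloist Soundcheck overlap.
Brass Warm-up starts after Percussion Soundcheck ends.
Woodwind Take starts before Tech Tracking ends → Tech Tracking and Woodwind Take overlap.
Soloist Soundcheck starts before Tech Tracking ends → Tech Tracking and Soloist Soundcheck overlap.
Brass Warm-up starts exactly when Tech Tracking ends (back-to-back, no overlap).
Soloist Soundcheck starts before Woodwind Take ends → Woodwind Take and Soloist Soundcheck overlap.
Brass Warm-up starts before Woodwind Take ends → Woodwind Take and Brass Warm-up overlap.
Brass Warm-up starts before Soloist Soundcheck ends → Soloist Soundcheck and Brass Warm-up overlap.
Overlapping pairs: Brass Warm-up & Soloist Soundcheck, Brass Warm-up & Woodwind Take, Percussion Soundcheck & Soloist Soundcheck, Percussion Soundcheck & Tech Tracking, Percussion Soundcheck & Woodwind Take, Rhythm Take & Sectional Tracking, Rhythm Take & Strings Take, Sectional Tracking & Strings Take, Soloist Soundcheck & Tech Tracking, Soloist Soundcheck & Woodwind Take, Tech Tracking & Woodwind Take — 11 in total.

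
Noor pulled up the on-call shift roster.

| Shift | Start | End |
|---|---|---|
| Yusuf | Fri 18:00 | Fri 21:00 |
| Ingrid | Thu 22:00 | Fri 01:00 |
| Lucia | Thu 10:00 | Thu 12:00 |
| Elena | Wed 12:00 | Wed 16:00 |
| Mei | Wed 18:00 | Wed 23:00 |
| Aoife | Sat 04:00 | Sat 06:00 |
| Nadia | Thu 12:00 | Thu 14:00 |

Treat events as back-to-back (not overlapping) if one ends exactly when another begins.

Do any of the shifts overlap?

No

Sorted by start: Elena, Mei, Lucia, Nadia, Ingrid, Yusuf, Aoife.
Mei starts after Elena ends, so nothing later overlaps Elena either.
Lucia starts after Mei ends, so nothing later overlaps Mei either.
Nadia starts exactly when Lucia ends (back-to-back, no overlap), so nothing later overlaps Lucia either.
Ingrid starts after Nadia ends, so nothing later overlaps Nadia either.
Yusuf starts after Ingrid ends, so nothing later overlaps Ingrid either.
Aoife starts after Yusuf ends.
Every pair is clear; the schedule has no overlaps.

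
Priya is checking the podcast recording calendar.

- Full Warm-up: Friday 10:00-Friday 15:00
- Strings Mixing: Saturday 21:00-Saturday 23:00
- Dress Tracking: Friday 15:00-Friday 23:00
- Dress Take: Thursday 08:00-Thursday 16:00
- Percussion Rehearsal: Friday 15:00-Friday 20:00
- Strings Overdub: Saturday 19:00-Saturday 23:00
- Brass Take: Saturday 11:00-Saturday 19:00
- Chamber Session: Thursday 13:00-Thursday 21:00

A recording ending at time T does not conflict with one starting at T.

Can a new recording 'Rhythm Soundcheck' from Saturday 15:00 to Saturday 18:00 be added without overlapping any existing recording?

Dress Take: ends Thursday 16:00 at or before Rhythm Soundcheck starts Saturday 15:00 → clear.
Chamber Session: ends Thursday 21:00 at or before Rhythm Soundcheck starts Saturday 15:00 → clear.
Full Warm-up: ends Friday 15:00 at or before Rhythm Soundcheck starts Saturday 15:00 → clear.
Dress Tracking: ends Friday 23:00 at or before Rhythm Soundcheck starts Saturday 15:00 → clear.
Percussion Rehearsal: ends Friday 20:00 at or before Rhythm Soundcheck starts Saturday 15:00 → clear.
Brass Take: starts Saturday 11:00 before Rhythm Soundcheck ends Saturday 18:00, and ends Saturday 19:00 after Rhythm Soundcheck starts Saturday 15:00 → overlap.
Strings Overdub: starts Saturday 19:00 at or after Rhythm Soundcheck ends Saturday 18:00 → clear.
Strings Mixing: starts Saturday 21:00 at or after Rhythm Soundcheck ends Saturday 18:00 → clear.
Rhythm Soundcheck overlaps Brass Take.

No — it overlaps Brass Take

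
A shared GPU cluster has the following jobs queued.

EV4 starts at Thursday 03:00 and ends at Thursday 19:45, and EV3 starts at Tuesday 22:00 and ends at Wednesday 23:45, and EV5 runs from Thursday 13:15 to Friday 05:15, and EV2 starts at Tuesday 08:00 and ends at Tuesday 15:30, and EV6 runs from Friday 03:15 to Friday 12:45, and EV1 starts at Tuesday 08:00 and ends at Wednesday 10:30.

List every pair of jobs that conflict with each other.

Sorted by start: EV1, EV2, EV3, EV4, EV5, EV6.
EV2 starts before EV1 ends → EV1 and EV2 overlap.
EV3 starts before EV1 ends → EV1 and EV3 overlap.
EV4 starts after EV1 ends, so nothing later overlaps EV1 either.
EV3 starts after EV2 ends, so nothing later overlaps EV2 either.
EV4 starts after EV3 ends, so nothing later overlaps EV3 either.
EV5 starts before EV4 ends → EV4 and EV5 overlap.
EV6 starts after EV4 ends.
EV6 starts before EV5 ends → EV5 and EV6 overlap.

EV1 & EV2, EV1 & EV3, EV4 & EV5, EV5 & EV6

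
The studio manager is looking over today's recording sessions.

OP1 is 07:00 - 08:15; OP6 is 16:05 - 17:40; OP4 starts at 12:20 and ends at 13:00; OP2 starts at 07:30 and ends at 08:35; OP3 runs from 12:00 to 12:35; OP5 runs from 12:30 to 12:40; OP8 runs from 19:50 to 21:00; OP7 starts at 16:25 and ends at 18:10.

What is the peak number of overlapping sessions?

3

Walk through starts and ends in time order (an end at T is processed before a start at T):
07:00 start OP1 → 1
07:30 start OP2 → 2
08:15 end OP1 → 1
08:35 end OP2 → 0
12:00 start OP3 → 1
12:20 start OP4 → 2
12:30 start OP5 → 3
12:35 end OP3 → 2
12:40 end OP5 → 1
13:00 end OP4 → 0
16:05 start OP6 → 1
16:25 start OP7 → 2
17:40 end OP6 → 1
18:10 end OP7 → 0
19:50 start OP8 → 1
21:00 end OP8 → 0
Peak is 3, at 12:30 (OP3, OP4, OP5).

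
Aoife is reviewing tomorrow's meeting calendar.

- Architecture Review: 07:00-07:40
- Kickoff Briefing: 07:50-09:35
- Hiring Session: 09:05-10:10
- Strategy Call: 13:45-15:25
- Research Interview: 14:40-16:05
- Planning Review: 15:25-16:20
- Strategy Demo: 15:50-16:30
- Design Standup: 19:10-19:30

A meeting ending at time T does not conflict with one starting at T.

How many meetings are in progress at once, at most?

3

Sort all start/end points and keep a running count:
07:00 start Architecture Review → 1
07:40 end Architecture Review → 0
07:50 start Kickoff Briefing → 1
09:05 start Hiring Session → 2
09:35 end Kickoff Briefing → 1
10:10 end Hiring Session → 0
13:45 start Strategy Call → 1
14:40 start Research Interview → 2
15:25 end Strategy Call → 1
15:25 start Planning Review → 2
15:50 start Strategy Demo → 3
16:05 end Research Interview → 2
16:20 end Planning Review → 1
16:30 end Strategy Demo → 0
19:10 start Design Standup → 1
19:30 end Design Standup → 0
Peak is 3, at 15:50 (Planning Review, Research Interview, Strategy Demo).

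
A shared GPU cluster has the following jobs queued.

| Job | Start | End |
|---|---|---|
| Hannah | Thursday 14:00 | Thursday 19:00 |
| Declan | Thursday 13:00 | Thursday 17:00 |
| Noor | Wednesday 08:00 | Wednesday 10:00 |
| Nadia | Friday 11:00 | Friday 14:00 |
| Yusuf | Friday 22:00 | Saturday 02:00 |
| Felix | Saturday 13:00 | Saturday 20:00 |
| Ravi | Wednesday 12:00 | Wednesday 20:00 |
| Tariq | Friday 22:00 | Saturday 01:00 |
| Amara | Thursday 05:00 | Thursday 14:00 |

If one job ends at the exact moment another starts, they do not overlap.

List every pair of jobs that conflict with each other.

Check each pair: they overlap iff neither finishes before the other starts.
Sorted by start: Noor, Ravi, Amara, Declan, Hannah, Nadia, Tariq, Yusuf, Felix.
Ravi starts after Noor ends — done with Noor.
Amara starts after Ravi ends — done with Ravi.
Declan starts before Amara ends → Amara and Declan overlap.
Hannah starts exactly when Amara ends (back-to-back, no overlap) — done with Amara.
Hannah starts before Declan ends → Declan and Hannah overlap.
Nadia starts after Declan ends — done with Declan.
Nadia starts after Hannah ends — done with Hannah.
Tariq starts after Nadia ends — done with Nadia.
Yusuf starts before Tariq ends → Tariq and Yusuf overlap.
Felix starts after Tariq ends.
Felix starts after Yusuf ends.

Amara & Declan, Declan & Hannah, Tariq & Yusuf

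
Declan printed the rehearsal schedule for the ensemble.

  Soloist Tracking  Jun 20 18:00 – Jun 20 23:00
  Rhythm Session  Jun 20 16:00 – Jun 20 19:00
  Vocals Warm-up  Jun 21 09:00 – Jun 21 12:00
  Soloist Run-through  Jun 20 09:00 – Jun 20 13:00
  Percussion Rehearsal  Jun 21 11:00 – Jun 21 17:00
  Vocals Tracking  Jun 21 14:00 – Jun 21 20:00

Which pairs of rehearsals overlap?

Check each pair: they overlap iff neither finishes before the other starts.
Sorted by start: Soloist Run-through, Rhythm Session, Soloist Tracking, Vocals Warm-up, Percussion Rehearsal, Vocals Tracking.
Rhythm Session starts after Soloist Run-through ends, so nothing later overlaps Soloist Run-through either.
Soloist Tracking starts before Rhythm Session ends → Rhythm Session and Soloist Tracking overlap.
Vocals Warm-up starts after Rhythm Session ends, so nothing later overlaps Rhythm Session either.
Vocals Warm-up starts after Soloist Tracking ends, so nothing later overlaps Soloist Tracking either.
Percussion Rehearsal starts before Vocals Warm-up ends → Vocals Warm-up and Percussion Rehearsal overlap.
Vocals Tracking starts after Vocals Warm-up ends.
Vocals Tracking starts before Percussion Rehearsal ends → Percussion Rehearsal and Vocals Tracking overlap.

Percussion Rehearsal & Vocals Tracking, Percussion Rehearsal & Vocals Warm-up, Rhythm Session & Soloist Tracking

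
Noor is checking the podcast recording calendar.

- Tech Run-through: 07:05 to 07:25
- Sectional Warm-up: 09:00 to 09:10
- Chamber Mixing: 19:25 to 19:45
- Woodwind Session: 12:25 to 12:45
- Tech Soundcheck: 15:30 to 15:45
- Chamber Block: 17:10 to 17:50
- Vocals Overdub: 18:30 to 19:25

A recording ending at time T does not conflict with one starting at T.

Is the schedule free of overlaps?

Two intervals overlap when each starts before the other ends.
Sorted by start: Tech Run-through, Sectional Warm-up, Woodwind Session, Tech Soundcheck, Chamber Block, Vocals Overdub, Chamber Mixing.
Sectional Warm-up starts after Tech Run-through ends, so Tech Run-through has no further overlaps.
Woodwind Session starts after Sectional Warm-up ends, so Sectional Warm-up has no further overlaps.
Tech Soundcheck starts after Woodwind Session ends, so Woodwind Session has no further overlaps.
Chamber Block starts after Tech Soundcheck ends, so Tech Soundcheck has no further overlaps.
Vocals Overdub starts after Chamber Block ends, so Chamber Block has no further overlaps.
Chamber Mixing starts exactly when Vocals Overdub ends (back-to-back, no overlap).
Every pair is clear; the schedule has no overlaps.

Yes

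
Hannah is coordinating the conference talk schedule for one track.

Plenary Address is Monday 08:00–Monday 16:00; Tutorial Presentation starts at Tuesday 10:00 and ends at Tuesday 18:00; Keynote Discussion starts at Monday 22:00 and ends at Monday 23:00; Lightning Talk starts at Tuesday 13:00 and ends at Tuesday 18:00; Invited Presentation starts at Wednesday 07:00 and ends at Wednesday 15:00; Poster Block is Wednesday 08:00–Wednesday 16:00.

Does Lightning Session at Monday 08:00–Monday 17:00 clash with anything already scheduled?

Plenary Address: starts Monday 08:00 before Lightning Session ends Monday 17:00, and ends Monday 16:00 after Lightning Session starts Monday 08:00 → overlap.
Keynote Discussion: starts Monday 22:00 at or after Lightning Session ends Monday 17:00 → clear.
Tutorial Presentation: starts Tuesday 10:00 at or after Lightning Session ends Monday 17:00 → clear.
Lightning Talk: starts Tuesday 13:00 at or after Lightning Session ends Monday 17:00 → clear.
Invited Presentation: starts Wednesday 07:00 at or after Lightning Session ends Monday 17:00 → clear.
Poster Block: starts Wednesday 08:00 at or after Lightning Session ends Monday 17:00 → clear.
Lightning Session overlaps Plenary Address.

Yes — it overlaps Plenary Address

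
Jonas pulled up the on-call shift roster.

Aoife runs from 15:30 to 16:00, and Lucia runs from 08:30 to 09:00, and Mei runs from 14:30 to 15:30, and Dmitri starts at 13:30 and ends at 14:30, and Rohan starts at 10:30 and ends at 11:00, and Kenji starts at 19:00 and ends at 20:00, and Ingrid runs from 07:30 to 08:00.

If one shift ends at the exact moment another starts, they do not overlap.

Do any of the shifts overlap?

Sorted by start: Ingrid, Lucia, Rohan, Dmitri, Mei, Aoife, Kenji.
Lucia starts after Ingrid ends; Ingrid is clear from here.
Rohan starts after Lucia ends; Lucia is clear from here.
Dmitri starts after Rohan ends; Rohan is clear from here.
Mei starts exactly when Dmitri ends (back-to-back, no overlap); Dmitri is clear from here.
Aoife starts exactly when Mei ends (back-to-back, no overlap); Mei is clear from here.
Kenji starts after Aoife ends.
Every pair is clear; the schedule has no overlaps.

No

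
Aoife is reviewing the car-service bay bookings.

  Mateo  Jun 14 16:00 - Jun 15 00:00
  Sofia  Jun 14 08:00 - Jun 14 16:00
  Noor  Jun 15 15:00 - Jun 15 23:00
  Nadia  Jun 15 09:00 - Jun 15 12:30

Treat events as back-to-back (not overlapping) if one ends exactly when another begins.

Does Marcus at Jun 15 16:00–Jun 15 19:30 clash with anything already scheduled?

Sofia: ends Jun 14 16:00 at or before Marcus starts Jun 15 16:00 → clear.
Mateo: ends Jun 15 00:00 at or before Marcus starts Jun 15 16:00 → clear.
Nadia: ends Jun 15 12:30 at or before Marcus starts Jun 15 16:00 → clear.
Noor: starts Jun 15 15:00 before Marcus ends Jun 15 19:30, and ends Jun 15 23:00 after Marcus starts Jun 15 16:00 → overlap.
Marcus overlaps Noor.

Yes — it overlaps Noor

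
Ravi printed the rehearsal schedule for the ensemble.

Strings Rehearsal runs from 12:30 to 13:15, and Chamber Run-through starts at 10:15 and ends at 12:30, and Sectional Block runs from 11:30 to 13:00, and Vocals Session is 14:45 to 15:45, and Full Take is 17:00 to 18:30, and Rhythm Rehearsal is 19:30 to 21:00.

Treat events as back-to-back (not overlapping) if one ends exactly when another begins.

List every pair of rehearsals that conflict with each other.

Chamber Run-through & Sectional Block, Sectional Block & Strings Rehearsal

Sorted by start: Chamber Run-through, Sectional Block, Strings Rehearsal, Vocals Session, Full Take, Rhythm Rehearsal.
Sectional Block starts before Chamber Run-through ends → Chamber Run-through and Sectional Block overlap.
Strings Rehearsal starts exactly when Chamber Run-through ends (back-to-back, no overlap), so Chamber Run-through has no further overlaps.
Strings Rehearsal starts before Sectional Block ends → Sectional Block and Strings Rehearsal overlap.
Vocals Session starts after Sectional Block ends, so Sectional Block has no further overlaps.
Vocals Session starts after Strings Rehearsal ends, so Strings Rehearsal has no further overlaps.
Full Take starts after Vocals Session ends, so Vocals Session has no further overlaps.
Rhythm Rehearsal starts after Full Take ends.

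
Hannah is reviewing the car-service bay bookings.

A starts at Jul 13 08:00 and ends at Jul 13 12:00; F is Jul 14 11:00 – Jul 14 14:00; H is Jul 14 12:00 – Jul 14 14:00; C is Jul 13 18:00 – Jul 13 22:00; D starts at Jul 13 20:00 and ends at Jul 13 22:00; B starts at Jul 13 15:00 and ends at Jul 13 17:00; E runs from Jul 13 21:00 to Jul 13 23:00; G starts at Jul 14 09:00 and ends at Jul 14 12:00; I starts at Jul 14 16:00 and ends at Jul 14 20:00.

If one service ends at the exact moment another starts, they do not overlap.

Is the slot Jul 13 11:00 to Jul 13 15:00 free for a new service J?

A: starts Jul 13 08:00 before J ends Jul 13 15:00, and ends Jul 13 12:00 after J starts Jul 13 11:00 → overlap.
B: starts Jul 13 15:00 at or after J ends Jul 13 15:00 → clear.
C: starts Jul 13 18:00 at or after J ends Jul 13 15:00 → clear.
D: starts Jul 13 20:00 at or after J ends Jul 13 15:00 → clear.
E: starts Jul 13 21:00 at or after J ends Jul 13 15:00 → clear.
G: starts Jul 14 09:00 at or after J ends Jul 13 15:00 → clear.
F: starts Jul 14 11:00 at or after J ends Jul 13 15:00 → clear.
H: starts Jul 14 12:00 at or after J ends Jul 13 15:00 → clear.
I: starts Jul 14 16:00 at or after J ends Jul 13 15:00 → clear.
J overlaps A.

No — it overlaps A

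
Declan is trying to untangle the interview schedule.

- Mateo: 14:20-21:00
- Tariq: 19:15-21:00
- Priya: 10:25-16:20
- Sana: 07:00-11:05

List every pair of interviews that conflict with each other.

Mateo & Priya, Mateo & Tariq, Priya & Sana

Check each pair: they overlap iff neither finishes before the other starts.
Sorted by start: Sana, Priya, Mateo, Tariq.
Priya starts before Sana ends → Sana and Priya overlap.
Mateo starts after Sana ends, so Sana has no further overlaps.
Mateo starts before Priya ends → Priya and Mateo overlap.
Tariq starts after Priya ends.
Tariq starts before Mateo ends → Mateo and Tariq overlap.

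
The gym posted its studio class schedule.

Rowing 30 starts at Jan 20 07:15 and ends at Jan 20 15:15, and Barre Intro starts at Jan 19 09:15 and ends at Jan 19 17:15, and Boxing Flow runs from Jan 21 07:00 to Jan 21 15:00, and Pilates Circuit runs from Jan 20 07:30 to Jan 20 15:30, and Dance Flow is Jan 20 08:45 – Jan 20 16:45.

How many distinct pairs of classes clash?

Sorted by start: Barre Intro, Rowing 30, Pilates Circuit, Dance Flow, Boxing Flow.
Rowing 30 starts after Barre Intro ends, so Barre Intro has no further overlaps.
Pilates Circuit starts before Rowing 30 ends → Rowing 30 and Pilates Circuit overlap.
Dance Flow starts before Rowing 30 ends → Rowing 30 and Dance Flow overlap.
Boxing Flow starts after Rowing 30 ends.
Dance Flow starts before Pilates Circuit ends → Pilates Circuit and Dance Flow overlap.
Boxing Flow starts after Pilates Circuit ends.
Boxing Flow starts after Dance Flow ends.
Overlapping pairs: Dance Flow & Pilates Circuit, Dance Flow & Rowing 30, Pilates Circuit & Rowing 30 — 3 in total.

3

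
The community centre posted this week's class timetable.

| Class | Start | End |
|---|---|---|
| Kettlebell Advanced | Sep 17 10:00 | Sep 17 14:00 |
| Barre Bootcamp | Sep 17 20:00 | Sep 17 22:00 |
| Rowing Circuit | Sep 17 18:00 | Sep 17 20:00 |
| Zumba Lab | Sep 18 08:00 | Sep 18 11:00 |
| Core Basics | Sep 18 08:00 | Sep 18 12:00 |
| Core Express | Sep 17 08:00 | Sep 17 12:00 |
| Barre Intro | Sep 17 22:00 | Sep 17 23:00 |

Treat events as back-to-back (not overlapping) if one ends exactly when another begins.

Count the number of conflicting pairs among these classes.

2

Sorted by start: Core Express, Kettlebell Advanced, Rowing Circuit, Barre Bootcamp, Barre Intro, Zumba Lab, Core Basics.
Kettlebell Advanced starts before Core Express ends → Core Express and Kettlebell Advanced overlap.
Rowing Circuit starts after Core Express ends, so Core Express has no further overlaps.
Rowing Circuit starts after Kettlebell Advanced ends, so Kettlebell Advanced has no further overlaps.
Barre Bootcamp starts exactly when Rowing Circuit ends (back-to-back, no overlap), so Rowing Circuit has no further overlaps.
Barre Intro starts exactly when Barre Bootcamp ends (back-to-back, no overlap), so Barre Bootcamp has no further overlaps.
Zumba Lab starts after Barre Intro ends, so Barre Intro has no further overlaps.
Core Basics starts before Zumba Lab ends → Zumba Lab and Core Basics overlap.
Overlapping pairs: Core Basics & Zumba Lab, Core Express & Kettlebell Advanced — 2 in total.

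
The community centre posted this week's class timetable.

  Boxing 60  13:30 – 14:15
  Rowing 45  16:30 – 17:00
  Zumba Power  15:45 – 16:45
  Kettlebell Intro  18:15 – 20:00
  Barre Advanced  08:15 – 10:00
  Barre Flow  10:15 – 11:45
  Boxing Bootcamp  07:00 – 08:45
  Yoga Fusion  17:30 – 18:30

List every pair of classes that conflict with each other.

Sorted by start: Boxing Bootcamp, Barre Advanced, Barre Flow, Boxing 60, Zumba Power, Rowing 45, Yoga Fusion, Kettlebell Intro.
Barre Advanced starts before Boxing Bootcamp ends → Boxing Bootcamp and Barre Advanced overlap.
Barre Flow starts after Boxing Bootcamp ends, so nothing later overlaps Boxing Bootcamp either.
Barre Flow starts after Barre Advanced ends, so nothing later overlaps Barre Advanced either.
Boxing 60 starts after Barre Flow ends, so nothing later overlaps Barre Flow either.
Zumba Power starts after Boxing 60 ends, so nothing later overlaps Boxing 60 either.
Rowing 45 starts before Zumba Power ends → Zumba Power and Rowing 45 overlap.
Yoga Fusion starts after Zumba Power ends, so nothing later overlaps Zumba Power either.
Yoga Fusion starts after Rowing 45 ends, so nothing later overlaps Rowing 45 either.
Kettlebell Intro starts before Yoga Fusion ends → Yoga Fusion and Kettlebell Intro overlap.

Barre Advanced & Boxing Bootcamp, Kettlebell Intro & Yoga Fusion, Rowing 45 & Zumba Power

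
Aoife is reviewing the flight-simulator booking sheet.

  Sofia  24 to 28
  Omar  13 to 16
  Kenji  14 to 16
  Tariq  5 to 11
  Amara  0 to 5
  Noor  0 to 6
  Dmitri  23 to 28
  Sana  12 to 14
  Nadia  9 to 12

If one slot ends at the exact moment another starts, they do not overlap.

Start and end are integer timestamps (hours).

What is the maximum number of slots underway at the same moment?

Walk through starts and ends in time order (an end at T is processed before a start at T):
0 start Amara → 1
0 start Noor → 2
5 end Amara → 1
5 start Tariq → 2
6 end Noor → 1
9 start Nadia → 2
11 end Tariq → 1
12 end Nadia → 0
12 start Sana → 1
13 start Omar → 2
14 end Sana → 1
14 start Kenji → 2
16 end Kenji → 1
16 end Omar → 0
23 start Dmitri → 1
24 start Sofia → 2
28 end Dmitri → 1
28 end Sofia → 0
Peak is 2, at 0 (Amara, Noor).

2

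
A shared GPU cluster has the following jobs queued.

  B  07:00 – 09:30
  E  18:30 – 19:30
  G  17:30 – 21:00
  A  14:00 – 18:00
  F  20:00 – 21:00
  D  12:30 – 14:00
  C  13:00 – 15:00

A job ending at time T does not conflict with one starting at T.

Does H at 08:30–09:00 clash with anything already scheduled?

Yes — it overlaps B

B: starts 07:00 before H ends 09:00, and ends 09:30 after H starts 08:30 → overlap.
D: starts 12:30 at or after H ends 09:00 → clear.
C: starts 13:00 at or after H ends 09:00 → clear.
A: starts 14:00 at or after H ends 09:00 → clear.
G: starts 17:30 at or after H ends 09:00 → clear.
E: starts 18:30 at or after H ends 09:00 → clear.
F: starts 20:00 at or after H ends 09:00 → clear.
H overlaps B.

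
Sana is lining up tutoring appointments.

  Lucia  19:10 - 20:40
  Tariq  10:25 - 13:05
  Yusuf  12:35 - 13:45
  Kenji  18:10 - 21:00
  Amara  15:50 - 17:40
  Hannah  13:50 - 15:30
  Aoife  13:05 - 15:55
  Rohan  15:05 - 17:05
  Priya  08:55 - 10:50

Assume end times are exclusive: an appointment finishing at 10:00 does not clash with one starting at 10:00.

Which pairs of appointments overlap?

Amara & Aoife, Amara & Rohan, Aoife & Hannah, Aoife & Rohan, Aoife & Yusuf, Hannah & Rohan, Kenji & Lucia, Priya & Tariq, Tariq & Yusuf

Sorted by start: Priya, Tariq, Yusuf, Aoife, Hannah, Rohan, Amara, Kenji, Lucia.
Tariq starts before Priya ends → Priya and Tariq overlap.
Yusuf starts after Priya ends, so nothing later overlaps Priya either.
Yusuf starts before Tariq ends → Tariq and Yusuf overlap.
Aoife starts exactly when Tariq ends (back-to-back, no overlap), so nothing later overlaps Tariq either.
Aoife starts before Yusuf ends → Yusuf and Aoife overlap.
Hannah starts after Yusuf ends, so nothing later overlaps Yusuf either.
Hannah starts before Aoife ends → Aoife and Hannah overlap.
Rohan starts before Aoife ends → Aoife and Rohan overlap.
Amara starts before Aoife ends → Aoife and Amara overlap.
Kenji starts after Aoife ends, so nothing later overlaps Aoife either.
Rohan starts before Hannah ends → Hannah and Rohan overlap.
Amara starts after Hannah ends, so nothing later overlaps Hannah either.
Amara starts before Rohan ends → Rohan and Amara overlap.
Kenji starts after Rohan ends, so nothing later overlaps Rohan either.
Kenji starts after Amara ends, so nothing later overlaps Amara either.
Lucia starts before Kenji ends → Kenji and Lucia overlap.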